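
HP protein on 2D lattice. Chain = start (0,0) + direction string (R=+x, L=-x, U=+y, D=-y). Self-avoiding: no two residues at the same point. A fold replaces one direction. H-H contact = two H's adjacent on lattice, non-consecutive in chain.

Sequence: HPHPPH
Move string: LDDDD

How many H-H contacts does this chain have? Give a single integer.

Answer: 0

Derivation:
Positions: [(0, 0), (-1, 0), (-1, -1), (-1, -2), (-1, -3), (-1, -4)]
No H-H contacts found.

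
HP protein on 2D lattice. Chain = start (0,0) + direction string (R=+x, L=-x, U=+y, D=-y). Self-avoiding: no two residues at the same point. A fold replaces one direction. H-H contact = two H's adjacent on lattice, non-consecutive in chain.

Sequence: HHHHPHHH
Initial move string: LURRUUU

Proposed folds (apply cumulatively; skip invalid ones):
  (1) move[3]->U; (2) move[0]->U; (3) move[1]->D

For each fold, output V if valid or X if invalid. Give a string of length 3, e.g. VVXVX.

Answer: VVX

Derivation:
Initial: LURRUUU -> [(0, 0), (-1, 0), (-1, 1), (0, 1), (1, 1), (1, 2), (1, 3), (1, 4)]
Fold 1: move[3]->U => LURUUUU VALID
Fold 2: move[0]->U => UURUUUU VALID
Fold 3: move[1]->D => UDRUUUU INVALID (collision), skipped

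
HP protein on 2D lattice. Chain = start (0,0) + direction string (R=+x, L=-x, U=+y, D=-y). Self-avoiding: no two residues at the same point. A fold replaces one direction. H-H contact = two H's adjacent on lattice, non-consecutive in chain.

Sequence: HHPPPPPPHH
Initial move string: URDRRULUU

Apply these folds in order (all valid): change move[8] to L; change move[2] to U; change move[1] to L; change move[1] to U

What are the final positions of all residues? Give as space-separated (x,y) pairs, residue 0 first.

Initial moves: URDRRULUU
Fold: move[8]->L => URDRRULUL (positions: [(0, 0), (0, 1), (1, 1), (1, 0), (2, 0), (3, 0), (3, 1), (2, 1), (2, 2), (1, 2)])
Fold: move[2]->U => URURRULUL (positions: [(0, 0), (0, 1), (1, 1), (1, 2), (2, 2), (3, 2), (3, 3), (2, 3), (2, 4), (1, 4)])
Fold: move[1]->L => ULURRULUL (positions: [(0, 0), (0, 1), (-1, 1), (-1, 2), (0, 2), (1, 2), (1, 3), (0, 3), (0, 4), (-1, 4)])
Fold: move[1]->U => UUURRULUL (positions: [(0, 0), (0, 1), (0, 2), (0, 3), (1, 3), (2, 3), (2, 4), (1, 4), (1, 5), (0, 5)])

Answer: (0,0) (0,1) (0,2) (0,3) (1,3) (2,3) (2,4) (1,4) (1,5) (0,5)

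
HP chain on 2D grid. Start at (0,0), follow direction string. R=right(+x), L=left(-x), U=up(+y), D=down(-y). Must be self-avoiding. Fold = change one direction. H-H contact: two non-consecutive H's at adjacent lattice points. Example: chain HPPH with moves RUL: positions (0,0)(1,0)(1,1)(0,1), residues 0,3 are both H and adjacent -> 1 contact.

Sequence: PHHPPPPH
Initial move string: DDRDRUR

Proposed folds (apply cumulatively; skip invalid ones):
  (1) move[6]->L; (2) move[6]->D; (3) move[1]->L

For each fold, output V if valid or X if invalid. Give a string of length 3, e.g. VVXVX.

Initial: DDRDRUR -> [(0, 0), (0, -1), (0, -2), (1, -2), (1, -3), (2, -3), (2, -2), (3, -2)]
Fold 1: move[6]->L => DDRDRUL INVALID (collision), skipped
Fold 2: move[6]->D => DDRDRUD INVALID (collision), skipped
Fold 3: move[1]->L => DLRDRUR INVALID (collision), skipped

Answer: XXX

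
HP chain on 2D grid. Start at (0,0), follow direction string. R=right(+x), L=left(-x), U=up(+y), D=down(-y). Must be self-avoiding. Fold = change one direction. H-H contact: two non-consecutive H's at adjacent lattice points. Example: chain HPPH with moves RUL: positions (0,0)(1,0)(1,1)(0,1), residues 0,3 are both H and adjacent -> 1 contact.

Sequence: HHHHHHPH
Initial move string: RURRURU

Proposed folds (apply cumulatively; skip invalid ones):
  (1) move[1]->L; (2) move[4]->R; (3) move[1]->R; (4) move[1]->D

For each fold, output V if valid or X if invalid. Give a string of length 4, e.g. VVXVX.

Initial: RURRURU -> [(0, 0), (1, 0), (1, 1), (2, 1), (3, 1), (3, 2), (4, 2), (4, 3)]
Fold 1: move[1]->L => RLRRURU INVALID (collision), skipped
Fold 2: move[4]->R => RURRRRU VALID
Fold 3: move[1]->R => RRRRRRU VALID
Fold 4: move[1]->D => RDRRRRU VALID

Answer: XVVV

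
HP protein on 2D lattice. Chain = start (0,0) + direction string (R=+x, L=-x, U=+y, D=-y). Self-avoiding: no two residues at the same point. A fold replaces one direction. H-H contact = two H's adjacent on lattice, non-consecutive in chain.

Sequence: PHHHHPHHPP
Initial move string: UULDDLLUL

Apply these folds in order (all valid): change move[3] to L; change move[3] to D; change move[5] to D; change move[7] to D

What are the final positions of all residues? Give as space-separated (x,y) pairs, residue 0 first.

Initial moves: UULDDLLUL
Fold: move[3]->L => UULLDLLUL (positions: [(0, 0), (0, 1), (0, 2), (-1, 2), (-2, 2), (-2, 1), (-3, 1), (-4, 1), (-4, 2), (-5, 2)])
Fold: move[3]->D => UULDDLLUL (positions: [(0, 0), (0, 1), (0, 2), (-1, 2), (-1, 1), (-1, 0), (-2, 0), (-3, 0), (-3, 1), (-4, 1)])
Fold: move[5]->D => UULDDDLUL (positions: [(0, 0), (0, 1), (0, 2), (-1, 2), (-1, 1), (-1, 0), (-1, -1), (-2, -1), (-2, 0), (-3, 0)])
Fold: move[7]->D => UULDDDLDL (positions: [(0, 0), (0, 1), (0, 2), (-1, 2), (-1, 1), (-1, 0), (-1, -1), (-2, -1), (-2, -2), (-3, -2)])

Answer: (0,0) (0,1) (0,2) (-1,2) (-1,1) (-1,0) (-1,-1) (-2,-1) (-2,-2) (-3,-2)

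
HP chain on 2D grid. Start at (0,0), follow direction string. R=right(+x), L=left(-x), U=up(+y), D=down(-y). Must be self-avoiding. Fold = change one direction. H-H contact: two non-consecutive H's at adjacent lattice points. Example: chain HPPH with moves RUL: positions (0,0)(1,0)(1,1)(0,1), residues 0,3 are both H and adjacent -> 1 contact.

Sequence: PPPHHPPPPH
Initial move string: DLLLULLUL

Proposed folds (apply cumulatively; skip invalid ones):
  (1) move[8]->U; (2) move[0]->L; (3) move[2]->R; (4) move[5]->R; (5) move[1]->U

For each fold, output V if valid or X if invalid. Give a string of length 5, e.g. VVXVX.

Initial: DLLLULLUL -> [(0, 0), (0, -1), (-1, -1), (-2, -1), (-3, -1), (-3, 0), (-4, 0), (-5, 0), (-5, 1), (-6, 1)]
Fold 1: move[8]->U => DLLLULLUU VALID
Fold 2: move[0]->L => LLLLULLUU VALID
Fold 3: move[2]->R => LLRLULLUU INVALID (collision), skipped
Fold 4: move[5]->R => LLLLURLUU INVALID (collision), skipped
Fold 5: move[1]->U => LULLULLUU VALID

Answer: VVXXV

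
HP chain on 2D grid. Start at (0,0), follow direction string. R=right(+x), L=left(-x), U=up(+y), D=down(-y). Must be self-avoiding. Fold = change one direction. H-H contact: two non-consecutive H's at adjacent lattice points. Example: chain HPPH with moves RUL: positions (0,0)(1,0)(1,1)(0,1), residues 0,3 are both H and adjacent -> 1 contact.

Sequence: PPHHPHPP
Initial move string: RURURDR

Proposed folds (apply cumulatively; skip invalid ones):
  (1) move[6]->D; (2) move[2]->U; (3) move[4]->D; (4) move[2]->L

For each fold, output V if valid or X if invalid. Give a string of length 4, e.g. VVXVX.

Initial: RURURDR -> [(0, 0), (1, 0), (1, 1), (2, 1), (2, 2), (3, 2), (3, 1), (4, 1)]
Fold 1: move[6]->D => RURURDD VALID
Fold 2: move[2]->U => RUUURDD VALID
Fold 3: move[4]->D => RUUUDDD INVALID (collision), skipped
Fold 4: move[2]->L => RULURDD INVALID (collision), skipped

Answer: VVXX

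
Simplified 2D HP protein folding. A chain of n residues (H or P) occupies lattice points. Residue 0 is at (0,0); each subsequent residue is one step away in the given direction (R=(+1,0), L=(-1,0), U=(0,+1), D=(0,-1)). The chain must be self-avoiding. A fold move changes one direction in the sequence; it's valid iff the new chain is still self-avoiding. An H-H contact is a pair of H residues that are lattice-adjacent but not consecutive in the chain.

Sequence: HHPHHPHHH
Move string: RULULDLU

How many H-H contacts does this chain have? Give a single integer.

Positions: [(0, 0), (1, 0), (1, 1), (0, 1), (0, 2), (-1, 2), (-1, 1), (-2, 1), (-2, 2)]
H-H contact: residue 0 @(0,0) - residue 3 @(0, 1)
H-H contact: residue 3 @(0,1) - residue 6 @(-1, 1)

Answer: 2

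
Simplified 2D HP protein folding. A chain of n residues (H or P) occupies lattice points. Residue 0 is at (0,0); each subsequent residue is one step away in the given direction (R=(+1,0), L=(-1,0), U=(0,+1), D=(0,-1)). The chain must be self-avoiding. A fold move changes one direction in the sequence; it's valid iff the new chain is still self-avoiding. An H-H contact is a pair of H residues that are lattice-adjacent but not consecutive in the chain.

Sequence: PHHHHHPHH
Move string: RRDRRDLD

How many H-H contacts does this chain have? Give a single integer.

Answer: 1

Derivation:
Positions: [(0, 0), (1, 0), (2, 0), (2, -1), (3, -1), (4, -1), (4, -2), (3, -2), (3, -3)]
H-H contact: residue 4 @(3,-1) - residue 7 @(3, -2)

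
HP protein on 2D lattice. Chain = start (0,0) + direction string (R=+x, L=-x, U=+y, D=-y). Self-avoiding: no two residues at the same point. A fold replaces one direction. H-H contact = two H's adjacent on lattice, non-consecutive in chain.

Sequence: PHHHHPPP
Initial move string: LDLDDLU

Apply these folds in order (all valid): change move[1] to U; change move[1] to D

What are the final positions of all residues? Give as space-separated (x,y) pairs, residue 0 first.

Answer: (0,0) (-1,0) (-1,-1) (-2,-1) (-2,-2) (-2,-3) (-3,-3) (-3,-2)

Derivation:
Initial moves: LDLDDLU
Fold: move[1]->U => LULDDLU (positions: [(0, 0), (-1, 0), (-1, 1), (-2, 1), (-2, 0), (-2, -1), (-3, -1), (-3, 0)])
Fold: move[1]->D => LDLDDLU (positions: [(0, 0), (-1, 0), (-1, -1), (-2, -1), (-2, -2), (-2, -3), (-3, -3), (-3, -2)])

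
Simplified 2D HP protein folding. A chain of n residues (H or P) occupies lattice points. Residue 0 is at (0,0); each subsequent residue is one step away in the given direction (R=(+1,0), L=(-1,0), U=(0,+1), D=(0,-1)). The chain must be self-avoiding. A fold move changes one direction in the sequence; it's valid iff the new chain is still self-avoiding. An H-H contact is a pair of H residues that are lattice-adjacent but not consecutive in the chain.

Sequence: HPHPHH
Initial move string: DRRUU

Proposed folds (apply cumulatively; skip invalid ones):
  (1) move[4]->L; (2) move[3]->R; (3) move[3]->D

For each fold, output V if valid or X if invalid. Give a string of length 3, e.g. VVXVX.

Initial: DRRUU -> [(0, 0), (0, -1), (1, -1), (2, -1), (2, 0), (2, 1)]
Fold 1: move[4]->L => DRRUL VALID
Fold 2: move[3]->R => DRRRL INVALID (collision), skipped
Fold 3: move[3]->D => DRRDL VALID

Answer: VXV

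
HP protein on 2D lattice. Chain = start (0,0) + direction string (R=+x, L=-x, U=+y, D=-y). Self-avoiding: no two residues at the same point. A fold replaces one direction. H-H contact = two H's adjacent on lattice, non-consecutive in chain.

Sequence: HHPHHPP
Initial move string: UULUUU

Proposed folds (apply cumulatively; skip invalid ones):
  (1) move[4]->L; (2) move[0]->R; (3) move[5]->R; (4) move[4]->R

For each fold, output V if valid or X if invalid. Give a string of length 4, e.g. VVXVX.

Answer: VVXV

Derivation:
Initial: UULUUU -> [(0, 0), (0, 1), (0, 2), (-1, 2), (-1, 3), (-1, 4), (-1, 5)]
Fold 1: move[4]->L => UULULU VALID
Fold 2: move[0]->R => RULULU VALID
Fold 3: move[5]->R => RULULR INVALID (collision), skipped
Fold 4: move[4]->R => RULURU VALID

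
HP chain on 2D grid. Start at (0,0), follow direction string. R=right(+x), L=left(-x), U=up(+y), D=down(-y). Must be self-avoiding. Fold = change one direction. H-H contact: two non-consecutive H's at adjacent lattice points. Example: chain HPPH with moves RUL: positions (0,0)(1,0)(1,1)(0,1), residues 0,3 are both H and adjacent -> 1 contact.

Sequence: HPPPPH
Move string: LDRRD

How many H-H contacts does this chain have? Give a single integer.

Answer: 0

Derivation:
Positions: [(0, 0), (-1, 0), (-1, -1), (0, -1), (1, -1), (1, -2)]
No H-H contacts found.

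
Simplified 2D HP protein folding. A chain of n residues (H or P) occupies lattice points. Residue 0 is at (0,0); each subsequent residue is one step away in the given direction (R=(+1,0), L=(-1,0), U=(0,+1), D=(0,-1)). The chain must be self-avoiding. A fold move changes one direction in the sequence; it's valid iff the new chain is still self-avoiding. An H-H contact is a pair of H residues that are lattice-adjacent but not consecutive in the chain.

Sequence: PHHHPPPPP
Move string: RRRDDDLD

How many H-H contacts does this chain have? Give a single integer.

Positions: [(0, 0), (1, 0), (2, 0), (3, 0), (3, -1), (3, -2), (3, -3), (2, -3), (2, -4)]
No H-H contacts found.

Answer: 0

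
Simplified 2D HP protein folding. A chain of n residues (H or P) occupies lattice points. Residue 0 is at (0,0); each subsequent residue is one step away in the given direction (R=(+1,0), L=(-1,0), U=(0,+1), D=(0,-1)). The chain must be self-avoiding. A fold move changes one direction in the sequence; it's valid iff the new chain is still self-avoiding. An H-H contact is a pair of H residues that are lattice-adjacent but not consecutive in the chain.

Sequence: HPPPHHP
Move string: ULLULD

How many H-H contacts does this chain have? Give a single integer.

Answer: 0

Derivation:
Positions: [(0, 0), (0, 1), (-1, 1), (-2, 1), (-2, 2), (-3, 2), (-3, 1)]
No H-H contacts found.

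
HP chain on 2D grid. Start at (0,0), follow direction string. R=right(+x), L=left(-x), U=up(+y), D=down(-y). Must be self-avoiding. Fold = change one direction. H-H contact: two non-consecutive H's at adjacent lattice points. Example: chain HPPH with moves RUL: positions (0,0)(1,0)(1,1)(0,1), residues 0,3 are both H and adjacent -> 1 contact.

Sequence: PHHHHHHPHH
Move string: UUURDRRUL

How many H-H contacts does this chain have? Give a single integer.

Positions: [(0, 0), (0, 1), (0, 2), (0, 3), (1, 3), (1, 2), (2, 2), (3, 2), (3, 3), (2, 3)]
H-H contact: residue 2 @(0,2) - residue 5 @(1, 2)
H-H contact: residue 4 @(1,3) - residue 9 @(2, 3)
H-H contact: residue 6 @(2,2) - residue 9 @(2, 3)

Answer: 3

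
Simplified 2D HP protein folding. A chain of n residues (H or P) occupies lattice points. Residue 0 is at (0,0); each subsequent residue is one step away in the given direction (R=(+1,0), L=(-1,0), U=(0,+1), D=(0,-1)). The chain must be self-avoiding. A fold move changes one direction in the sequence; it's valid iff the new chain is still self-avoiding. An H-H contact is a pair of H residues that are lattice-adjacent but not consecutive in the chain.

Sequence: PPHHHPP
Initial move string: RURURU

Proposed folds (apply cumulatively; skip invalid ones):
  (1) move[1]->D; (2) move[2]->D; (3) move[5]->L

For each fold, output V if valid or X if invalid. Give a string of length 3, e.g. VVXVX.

Answer: VXX

Derivation:
Initial: RURURU -> [(0, 0), (1, 0), (1, 1), (2, 1), (2, 2), (3, 2), (3, 3)]
Fold 1: move[1]->D => RDRURU VALID
Fold 2: move[2]->D => RDDURU INVALID (collision), skipped
Fold 3: move[5]->L => RDRURL INVALID (collision), skipped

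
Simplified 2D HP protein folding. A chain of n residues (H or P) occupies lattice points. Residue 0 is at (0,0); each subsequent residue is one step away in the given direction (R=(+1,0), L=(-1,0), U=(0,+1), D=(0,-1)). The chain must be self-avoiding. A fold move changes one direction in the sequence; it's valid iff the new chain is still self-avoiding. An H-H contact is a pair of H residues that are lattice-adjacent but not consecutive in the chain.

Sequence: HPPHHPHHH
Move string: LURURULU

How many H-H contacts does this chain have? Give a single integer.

Positions: [(0, 0), (-1, 0), (-1, 1), (0, 1), (0, 2), (1, 2), (1, 3), (0, 3), (0, 4)]
H-H contact: residue 0 @(0,0) - residue 3 @(0, 1)
H-H contact: residue 4 @(0,2) - residue 7 @(0, 3)

Answer: 2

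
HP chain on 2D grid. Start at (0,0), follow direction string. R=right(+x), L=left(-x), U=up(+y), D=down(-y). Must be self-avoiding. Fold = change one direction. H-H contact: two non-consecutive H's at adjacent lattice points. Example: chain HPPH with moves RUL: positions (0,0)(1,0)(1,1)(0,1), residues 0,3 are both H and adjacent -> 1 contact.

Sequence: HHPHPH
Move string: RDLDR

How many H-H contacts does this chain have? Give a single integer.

Positions: [(0, 0), (1, 0), (1, -1), (0, -1), (0, -2), (1, -2)]
H-H contact: residue 0 @(0,0) - residue 3 @(0, -1)

Answer: 1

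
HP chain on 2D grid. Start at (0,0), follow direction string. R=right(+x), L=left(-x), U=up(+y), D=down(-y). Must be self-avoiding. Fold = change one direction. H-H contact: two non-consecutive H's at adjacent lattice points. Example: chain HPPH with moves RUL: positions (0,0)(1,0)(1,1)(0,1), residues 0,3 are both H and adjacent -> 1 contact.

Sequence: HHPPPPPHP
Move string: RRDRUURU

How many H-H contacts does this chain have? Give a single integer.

Positions: [(0, 0), (1, 0), (2, 0), (2, -1), (3, -1), (3, 0), (3, 1), (4, 1), (4, 2)]
No H-H contacts found.

Answer: 0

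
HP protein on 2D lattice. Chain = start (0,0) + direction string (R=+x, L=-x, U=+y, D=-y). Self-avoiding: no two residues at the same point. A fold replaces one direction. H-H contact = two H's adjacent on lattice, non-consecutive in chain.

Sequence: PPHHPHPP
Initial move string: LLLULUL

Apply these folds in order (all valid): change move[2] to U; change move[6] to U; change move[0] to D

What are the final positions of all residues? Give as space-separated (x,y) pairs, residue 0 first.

Initial moves: LLLULUL
Fold: move[2]->U => LLUULUL (positions: [(0, 0), (-1, 0), (-2, 0), (-2, 1), (-2, 2), (-3, 2), (-3, 3), (-4, 3)])
Fold: move[6]->U => LLUULUU (positions: [(0, 0), (-1, 0), (-2, 0), (-2, 1), (-2, 2), (-3, 2), (-3, 3), (-3, 4)])
Fold: move[0]->D => DLUULUU (positions: [(0, 0), (0, -1), (-1, -1), (-1, 0), (-1, 1), (-2, 1), (-2, 2), (-2, 3)])

Answer: (0,0) (0,-1) (-1,-1) (-1,0) (-1,1) (-2,1) (-2,2) (-2,3)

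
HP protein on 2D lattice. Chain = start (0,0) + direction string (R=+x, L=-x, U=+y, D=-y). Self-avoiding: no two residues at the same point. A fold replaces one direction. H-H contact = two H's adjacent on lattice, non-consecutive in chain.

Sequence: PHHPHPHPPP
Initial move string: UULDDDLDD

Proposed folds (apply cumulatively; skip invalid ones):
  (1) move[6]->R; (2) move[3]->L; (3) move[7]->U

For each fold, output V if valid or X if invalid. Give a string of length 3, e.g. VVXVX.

Initial: UULDDDLDD -> [(0, 0), (0, 1), (0, 2), (-1, 2), (-1, 1), (-1, 0), (-1, -1), (-2, -1), (-2, -2), (-2, -3)]
Fold 1: move[6]->R => UULDDDRDD VALID
Fold 2: move[3]->L => UULLDDRDD VALID
Fold 3: move[7]->U => UULLDDRUD INVALID (collision), skipped

Answer: VVX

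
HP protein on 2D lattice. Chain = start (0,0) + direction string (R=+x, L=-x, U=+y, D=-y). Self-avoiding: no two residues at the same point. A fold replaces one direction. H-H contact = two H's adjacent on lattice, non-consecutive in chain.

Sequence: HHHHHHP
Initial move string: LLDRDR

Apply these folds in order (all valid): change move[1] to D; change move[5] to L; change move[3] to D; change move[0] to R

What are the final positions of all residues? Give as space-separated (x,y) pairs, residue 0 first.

Initial moves: LLDRDR
Fold: move[1]->D => LDDRDR (positions: [(0, 0), (-1, 0), (-1, -1), (-1, -2), (0, -2), (0, -3), (1, -3)])
Fold: move[5]->L => LDDRDL (positions: [(0, 0), (-1, 0), (-1, -1), (-1, -2), (0, -2), (0, -3), (-1, -3)])
Fold: move[3]->D => LDDDDL (positions: [(0, 0), (-1, 0), (-1, -1), (-1, -2), (-1, -3), (-1, -4), (-2, -4)])
Fold: move[0]->R => RDDDDL (positions: [(0, 0), (1, 0), (1, -1), (1, -2), (1, -3), (1, -4), (0, -4)])

Answer: (0,0) (1,0) (1,-1) (1,-2) (1,-3) (1,-4) (0,-4)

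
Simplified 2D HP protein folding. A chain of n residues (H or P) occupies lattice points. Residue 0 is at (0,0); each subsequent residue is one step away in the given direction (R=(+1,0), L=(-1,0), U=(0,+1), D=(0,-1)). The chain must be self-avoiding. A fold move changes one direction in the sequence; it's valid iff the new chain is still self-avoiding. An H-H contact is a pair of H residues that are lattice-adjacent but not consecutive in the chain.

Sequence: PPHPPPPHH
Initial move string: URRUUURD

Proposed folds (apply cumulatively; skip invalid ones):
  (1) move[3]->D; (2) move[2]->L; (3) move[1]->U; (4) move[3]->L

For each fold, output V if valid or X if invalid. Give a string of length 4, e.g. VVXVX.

Answer: XXVX

Derivation:
Initial: URRUUURD -> [(0, 0), (0, 1), (1, 1), (2, 1), (2, 2), (2, 3), (2, 4), (3, 4), (3, 3)]
Fold 1: move[3]->D => URRDUURD INVALID (collision), skipped
Fold 2: move[2]->L => URLUUURD INVALID (collision), skipped
Fold 3: move[1]->U => UURUUURD VALID
Fold 4: move[3]->L => UURLUURD INVALID (collision), skipped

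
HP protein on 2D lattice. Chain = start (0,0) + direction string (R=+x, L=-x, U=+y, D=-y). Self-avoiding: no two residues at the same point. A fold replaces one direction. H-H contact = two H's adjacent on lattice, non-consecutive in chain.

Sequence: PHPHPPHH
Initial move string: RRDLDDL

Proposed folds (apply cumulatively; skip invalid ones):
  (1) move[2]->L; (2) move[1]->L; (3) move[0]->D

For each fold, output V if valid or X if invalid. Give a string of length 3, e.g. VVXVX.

Answer: XXV

Derivation:
Initial: RRDLDDL -> [(0, 0), (1, 0), (2, 0), (2, -1), (1, -1), (1, -2), (1, -3), (0, -3)]
Fold 1: move[2]->L => RRLLDDL INVALID (collision), skipped
Fold 2: move[1]->L => RLDLDDL INVALID (collision), skipped
Fold 3: move[0]->D => DRDLDDL VALID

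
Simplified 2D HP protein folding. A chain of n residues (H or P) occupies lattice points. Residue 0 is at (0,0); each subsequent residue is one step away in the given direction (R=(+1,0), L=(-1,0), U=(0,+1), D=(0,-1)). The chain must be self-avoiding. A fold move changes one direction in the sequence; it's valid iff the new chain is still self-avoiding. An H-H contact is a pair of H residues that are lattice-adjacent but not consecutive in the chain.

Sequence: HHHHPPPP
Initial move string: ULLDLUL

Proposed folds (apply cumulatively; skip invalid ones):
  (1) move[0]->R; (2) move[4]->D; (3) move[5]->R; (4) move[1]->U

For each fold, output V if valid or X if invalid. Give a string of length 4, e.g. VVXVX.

Initial: ULLDLUL -> [(0, 0), (0, 1), (-1, 1), (-2, 1), (-2, 0), (-3, 0), (-3, 1), (-4, 1)]
Fold 1: move[0]->R => RLLDLUL INVALID (collision), skipped
Fold 2: move[4]->D => ULLDDUL INVALID (collision), skipped
Fold 3: move[5]->R => ULLDLRL INVALID (collision), skipped
Fold 4: move[1]->U => UULDLUL VALID

Answer: XXXV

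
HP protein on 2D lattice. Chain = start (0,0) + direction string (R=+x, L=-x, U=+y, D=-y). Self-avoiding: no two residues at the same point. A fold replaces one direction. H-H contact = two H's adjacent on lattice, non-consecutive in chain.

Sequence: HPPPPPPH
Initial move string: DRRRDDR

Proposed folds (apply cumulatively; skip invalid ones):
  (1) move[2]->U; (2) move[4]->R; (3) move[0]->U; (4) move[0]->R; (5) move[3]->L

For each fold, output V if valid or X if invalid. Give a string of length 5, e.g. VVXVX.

Initial: DRRRDDR -> [(0, 0), (0, -1), (1, -1), (2, -1), (3, -1), (3, -2), (3, -3), (4, -3)]
Fold 1: move[2]->U => DRURDDR VALID
Fold 2: move[4]->R => DRURRDR VALID
Fold 3: move[0]->U => URURRDR VALID
Fold 4: move[0]->R => RRURRDR VALID
Fold 5: move[3]->L => RRULRDR INVALID (collision), skipped

Answer: VVVVX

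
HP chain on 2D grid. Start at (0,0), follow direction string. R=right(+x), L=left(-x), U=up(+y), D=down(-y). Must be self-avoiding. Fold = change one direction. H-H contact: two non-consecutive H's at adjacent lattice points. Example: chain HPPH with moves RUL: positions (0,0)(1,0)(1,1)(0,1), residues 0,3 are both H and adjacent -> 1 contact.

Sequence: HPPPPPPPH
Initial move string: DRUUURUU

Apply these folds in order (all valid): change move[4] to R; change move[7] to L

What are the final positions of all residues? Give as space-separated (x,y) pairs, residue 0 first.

Initial moves: DRUUURUU
Fold: move[4]->R => DRUURRUU (positions: [(0, 0), (0, -1), (1, -1), (1, 0), (1, 1), (2, 1), (3, 1), (3, 2), (3, 3)])
Fold: move[7]->L => DRUURRUL (positions: [(0, 0), (0, -1), (1, -1), (1, 0), (1, 1), (2, 1), (3, 1), (3, 2), (2, 2)])

Answer: (0,0) (0,-1) (1,-1) (1,0) (1,1) (2,1) (3,1) (3,2) (2,2)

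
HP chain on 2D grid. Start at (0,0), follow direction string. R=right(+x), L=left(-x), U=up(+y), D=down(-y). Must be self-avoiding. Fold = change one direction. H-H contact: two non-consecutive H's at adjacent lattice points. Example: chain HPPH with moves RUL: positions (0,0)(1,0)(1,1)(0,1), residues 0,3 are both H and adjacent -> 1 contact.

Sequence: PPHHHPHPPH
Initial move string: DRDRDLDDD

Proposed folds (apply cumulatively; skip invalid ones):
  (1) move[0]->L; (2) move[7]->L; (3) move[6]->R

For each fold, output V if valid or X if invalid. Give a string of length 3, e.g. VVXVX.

Initial: DRDRDLDDD -> [(0, 0), (0, -1), (1, -1), (1, -2), (2, -2), (2, -3), (1, -3), (1, -4), (1, -5), (1, -6)]
Fold 1: move[0]->L => LRDRDLDDD INVALID (collision), skipped
Fold 2: move[7]->L => DRDRDLDLD VALID
Fold 3: move[6]->R => DRDRDLRLD INVALID (collision), skipped

Answer: XVX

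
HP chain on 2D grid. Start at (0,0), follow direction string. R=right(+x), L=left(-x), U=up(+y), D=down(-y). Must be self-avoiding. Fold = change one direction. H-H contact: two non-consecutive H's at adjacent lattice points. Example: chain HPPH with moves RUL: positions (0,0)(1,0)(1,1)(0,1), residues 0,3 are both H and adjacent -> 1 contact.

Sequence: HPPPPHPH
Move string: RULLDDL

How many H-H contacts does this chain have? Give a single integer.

Answer: 1

Derivation:
Positions: [(0, 0), (1, 0), (1, 1), (0, 1), (-1, 1), (-1, 0), (-1, -1), (-2, -1)]
H-H contact: residue 0 @(0,0) - residue 5 @(-1, 0)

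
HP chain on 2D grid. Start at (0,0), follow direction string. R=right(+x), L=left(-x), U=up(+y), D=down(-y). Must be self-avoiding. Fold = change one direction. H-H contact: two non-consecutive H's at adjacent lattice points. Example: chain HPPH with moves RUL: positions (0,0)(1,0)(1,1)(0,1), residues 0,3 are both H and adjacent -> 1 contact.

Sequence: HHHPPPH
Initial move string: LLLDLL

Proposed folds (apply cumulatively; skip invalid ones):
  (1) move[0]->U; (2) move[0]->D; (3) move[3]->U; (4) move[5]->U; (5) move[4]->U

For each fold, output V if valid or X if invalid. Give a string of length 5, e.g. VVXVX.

Initial: LLLDLL -> [(0, 0), (-1, 0), (-2, 0), (-3, 0), (-3, -1), (-4, -1), (-5, -1)]
Fold 1: move[0]->U => ULLDLL VALID
Fold 2: move[0]->D => DLLDLL VALID
Fold 3: move[3]->U => DLLULL VALID
Fold 4: move[5]->U => DLLULU VALID
Fold 5: move[4]->U => DLLUUU VALID

Answer: VVVVV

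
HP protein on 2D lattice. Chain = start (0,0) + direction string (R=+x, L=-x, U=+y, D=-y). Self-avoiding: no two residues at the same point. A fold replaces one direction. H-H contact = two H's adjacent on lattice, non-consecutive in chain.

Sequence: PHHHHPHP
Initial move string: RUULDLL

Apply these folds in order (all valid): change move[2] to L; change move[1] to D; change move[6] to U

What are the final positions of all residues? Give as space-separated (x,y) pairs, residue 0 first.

Answer: (0,0) (1,0) (1,-1) (0,-1) (-1,-1) (-1,-2) (-2,-2) (-2,-1)

Derivation:
Initial moves: RUULDLL
Fold: move[2]->L => RULLDLL (positions: [(0, 0), (1, 0), (1, 1), (0, 1), (-1, 1), (-1, 0), (-2, 0), (-3, 0)])
Fold: move[1]->D => RDLLDLL (positions: [(0, 0), (1, 0), (1, -1), (0, -1), (-1, -1), (-1, -2), (-2, -2), (-3, -2)])
Fold: move[6]->U => RDLLDLU (positions: [(0, 0), (1, 0), (1, -1), (0, -1), (-1, -1), (-1, -2), (-2, -2), (-2, -1)])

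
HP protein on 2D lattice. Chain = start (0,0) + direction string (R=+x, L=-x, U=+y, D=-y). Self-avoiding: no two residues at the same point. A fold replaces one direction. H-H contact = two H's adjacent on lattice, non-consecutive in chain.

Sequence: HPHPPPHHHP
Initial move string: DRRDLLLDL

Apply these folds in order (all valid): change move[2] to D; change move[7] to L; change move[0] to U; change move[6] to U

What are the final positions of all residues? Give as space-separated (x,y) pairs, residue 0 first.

Answer: (0,0) (0,1) (1,1) (1,0) (1,-1) (0,-1) (-1,-1) (-1,0) (-2,0) (-3,0)

Derivation:
Initial moves: DRRDLLLDL
Fold: move[2]->D => DRDDLLLDL (positions: [(0, 0), (0, -1), (1, -1), (1, -2), (1, -3), (0, -3), (-1, -3), (-2, -3), (-2, -4), (-3, -4)])
Fold: move[7]->L => DRDDLLLLL (positions: [(0, 0), (0, -1), (1, -1), (1, -2), (1, -3), (0, -3), (-1, -3), (-2, -3), (-3, -3), (-4, -3)])
Fold: move[0]->U => URDDLLLLL (positions: [(0, 0), (0, 1), (1, 1), (1, 0), (1, -1), (0, -1), (-1, -1), (-2, -1), (-3, -1), (-4, -1)])
Fold: move[6]->U => URDDLLULL (positions: [(0, 0), (0, 1), (1, 1), (1, 0), (1, -1), (0, -1), (-1, -1), (-1, 0), (-2, 0), (-3, 0)])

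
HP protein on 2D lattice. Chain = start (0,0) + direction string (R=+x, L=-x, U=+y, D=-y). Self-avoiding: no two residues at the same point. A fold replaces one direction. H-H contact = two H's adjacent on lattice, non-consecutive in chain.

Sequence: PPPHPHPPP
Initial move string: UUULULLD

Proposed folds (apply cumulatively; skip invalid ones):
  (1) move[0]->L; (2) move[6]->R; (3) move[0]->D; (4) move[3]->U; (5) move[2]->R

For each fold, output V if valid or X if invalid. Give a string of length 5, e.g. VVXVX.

Answer: VXXVV

Derivation:
Initial: UUULULLD -> [(0, 0), (0, 1), (0, 2), (0, 3), (-1, 3), (-1, 4), (-2, 4), (-3, 4), (-3, 3)]
Fold 1: move[0]->L => LUULULLD VALID
Fold 2: move[6]->R => LUULULRD INVALID (collision), skipped
Fold 3: move[0]->D => DUULULLD INVALID (collision), skipped
Fold 4: move[3]->U => LUUUULLD VALID
Fold 5: move[2]->R => LURUULLD VALID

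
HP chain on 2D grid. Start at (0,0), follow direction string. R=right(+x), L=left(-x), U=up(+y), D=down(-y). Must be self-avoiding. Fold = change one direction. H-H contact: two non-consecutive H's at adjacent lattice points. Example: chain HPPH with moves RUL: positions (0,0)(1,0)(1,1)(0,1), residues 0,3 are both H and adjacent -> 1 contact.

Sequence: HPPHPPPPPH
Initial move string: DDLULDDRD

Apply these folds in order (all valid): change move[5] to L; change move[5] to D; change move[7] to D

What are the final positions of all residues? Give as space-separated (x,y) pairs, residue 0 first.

Answer: (0,0) (0,-1) (0,-2) (-1,-2) (-1,-1) (-2,-1) (-2,-2) (-2,-3) (-2,-4) (-2,-5)

Derivation:
Initial moves: DDLULDDRD
Fold: move[5]->L => DDLULLDRD (positions: [(0, 0), (0, -1), (0, -2), (-1, -2), (-1, -1), (-2, -1), (-3, -1), (-3, -2), (-2, -2), (-2, -3)])
Fold: move[5]->D => DDLULDDRD (positions: [(0, 0), (0, -1), (0, -2), (-1, -2), (-1, -1), (-2, -1), (-2, -2), (-2, -3), (-1, -3), (-1, -4)])
Fold: move[7]->D => DDLULDDDD (positions: [(0, 0), (0, -1), (0, -2), (-1, -2), (-1, -1), (-2, -1), (-2, -2), (-2, -3), (-2, -4), (-2, -5)])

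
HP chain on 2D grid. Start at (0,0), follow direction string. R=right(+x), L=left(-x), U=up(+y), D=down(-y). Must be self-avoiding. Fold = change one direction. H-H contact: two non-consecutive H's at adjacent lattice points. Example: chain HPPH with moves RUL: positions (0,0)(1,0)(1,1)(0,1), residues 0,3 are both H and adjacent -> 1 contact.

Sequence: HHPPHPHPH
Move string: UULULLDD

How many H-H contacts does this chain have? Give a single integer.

Positions: [(0, 0), (0, 1), (0, 2), (-1, 2), (-1, 3), (-2, 3), (-3, 3), (-3, 2), (-3, 1)]
No H-H contacts found.

Answer: 0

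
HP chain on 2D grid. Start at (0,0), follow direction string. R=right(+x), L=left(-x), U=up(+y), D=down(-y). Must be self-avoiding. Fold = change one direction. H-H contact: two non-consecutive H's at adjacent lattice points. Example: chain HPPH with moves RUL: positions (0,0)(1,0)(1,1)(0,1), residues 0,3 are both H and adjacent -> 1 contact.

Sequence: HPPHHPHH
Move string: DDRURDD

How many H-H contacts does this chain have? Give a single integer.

Answer: 1

Derivation:
Positions: [(0, 0), (0, -1), (0, -2), (1, -2), (1, -1), (2, -1), (2, -2), (2, -3)]
H-H contact: residue 3 @(1,-2) - residue 6 @(2, -2)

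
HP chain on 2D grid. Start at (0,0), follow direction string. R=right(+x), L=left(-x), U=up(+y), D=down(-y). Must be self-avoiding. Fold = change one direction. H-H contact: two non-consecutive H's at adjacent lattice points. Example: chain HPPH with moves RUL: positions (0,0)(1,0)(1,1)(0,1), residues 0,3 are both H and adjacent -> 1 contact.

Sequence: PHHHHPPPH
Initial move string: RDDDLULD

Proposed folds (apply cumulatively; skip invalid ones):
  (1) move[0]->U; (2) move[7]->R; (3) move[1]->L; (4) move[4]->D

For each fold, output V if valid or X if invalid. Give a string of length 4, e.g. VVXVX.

Initial: RDDDLULD -> [(0, 0), (1, 0), (1, -1), (1, -2), (1, -3), (0, -3), (0, -2), (-1, -2), (-1, -3)]
Fold 1: move[0]->U => UDDDLULD INVALID (collision), skipped
Fold 2: move[7]->R => RDDDLULR INVALID (collision), skipped
Fold 3: move[1]->L => RLDDLULD INVALID (collision), skipped
Fold 4: move[4]->D => RDDDDULD INVALID (collision), skipped

Answer: XXXX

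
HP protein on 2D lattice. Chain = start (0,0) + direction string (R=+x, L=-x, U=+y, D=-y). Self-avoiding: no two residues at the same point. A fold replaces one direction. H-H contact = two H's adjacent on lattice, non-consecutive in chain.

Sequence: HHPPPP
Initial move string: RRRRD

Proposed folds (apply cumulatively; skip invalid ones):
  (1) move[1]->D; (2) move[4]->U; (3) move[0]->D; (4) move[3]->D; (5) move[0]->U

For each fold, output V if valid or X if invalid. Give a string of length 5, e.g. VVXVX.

Answer: VVVXX

Derivation:
Initial: RRRRD -> [(0, 0), (1, 0), (2, 0), (3, 0), (4, 0), (4, -1)]
Fold 1: move[1]->D => RDRRD VALID
Fold 2: move[4]->U => RDRRU VALID
Fold 3: move[0]->D => DDRRU VALID
Fold 4: move[3]->D => DDRDU INVALID (collision), skipped
Fold 5: move[0]->U => UDRRU INVALID (collision), skipped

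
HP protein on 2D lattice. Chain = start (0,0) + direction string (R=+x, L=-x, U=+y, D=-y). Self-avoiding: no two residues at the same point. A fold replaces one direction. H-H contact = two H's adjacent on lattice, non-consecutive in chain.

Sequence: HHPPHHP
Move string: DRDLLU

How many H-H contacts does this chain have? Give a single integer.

Answer: 1

Derivation:
Positions: [(0, 0), (0, -1), (1, -1), (1, -2), (0, -2), (-1, -2), (-1, -1)]
H-H contact: residue 1 @(0,-1) - residue 4 @(0, -2)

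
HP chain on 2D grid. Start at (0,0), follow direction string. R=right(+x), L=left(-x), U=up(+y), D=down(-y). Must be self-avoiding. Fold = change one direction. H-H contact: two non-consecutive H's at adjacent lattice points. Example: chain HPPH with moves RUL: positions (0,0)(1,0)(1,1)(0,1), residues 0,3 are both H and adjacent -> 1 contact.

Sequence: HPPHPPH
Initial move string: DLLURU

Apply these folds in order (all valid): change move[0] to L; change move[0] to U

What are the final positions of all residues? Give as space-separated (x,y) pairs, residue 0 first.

Initial moves: DLLURU
Fold: move[0]->L => LLLURU (positions: [(0, 0), (-1, 0), (-2, 0), (-3, 0), (-3, 1), (-2, 1), (-2, 2)])
Fold: move[0]->U => ULLURU (positions: [(0, 0), (0, 1), (-1, 1), (-2, 1), (-2, 2), (-1, 2), (-1, 3)])

Answer: (0,0) (0,1) (-1,1) (-2,1) (-2,2) (-1,2) (-1,3)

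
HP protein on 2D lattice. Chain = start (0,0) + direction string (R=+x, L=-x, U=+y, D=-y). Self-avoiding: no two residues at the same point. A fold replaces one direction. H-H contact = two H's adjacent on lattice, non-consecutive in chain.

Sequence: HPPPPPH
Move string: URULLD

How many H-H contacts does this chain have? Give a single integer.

Answer: 0

Derivation:
Positions: [(0, 0), (0, 1), (1, 1), (1, 2), (0, 2), (-1, 2), (-1, 1)]
No H-H contacts found.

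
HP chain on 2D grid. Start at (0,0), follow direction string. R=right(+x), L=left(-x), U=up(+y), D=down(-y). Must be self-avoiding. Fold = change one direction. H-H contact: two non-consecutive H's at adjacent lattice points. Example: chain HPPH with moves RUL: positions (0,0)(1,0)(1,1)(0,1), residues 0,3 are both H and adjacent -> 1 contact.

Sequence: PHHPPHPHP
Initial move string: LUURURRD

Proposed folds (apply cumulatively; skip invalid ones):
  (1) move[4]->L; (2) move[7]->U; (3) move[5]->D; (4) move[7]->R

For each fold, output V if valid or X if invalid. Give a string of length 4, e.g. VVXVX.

Initial: LUURURRD -> [(0, 0), (-1, 0), (-1, 1), (-1, 2), (0, 2), (0, 3), (1, 3), (2, 3), (2, 2)]
Fold 1: move[4]->L => LUURLRRD INVALID (collision), skipped
Fold 2: move[7]->U => LUURURRU VALID
Fold 3: move[5]->D => LUURUDRU INVALID (collision), skipped
Fold 4: move[7]->R => LUURURRR VALID

Answer: XVXV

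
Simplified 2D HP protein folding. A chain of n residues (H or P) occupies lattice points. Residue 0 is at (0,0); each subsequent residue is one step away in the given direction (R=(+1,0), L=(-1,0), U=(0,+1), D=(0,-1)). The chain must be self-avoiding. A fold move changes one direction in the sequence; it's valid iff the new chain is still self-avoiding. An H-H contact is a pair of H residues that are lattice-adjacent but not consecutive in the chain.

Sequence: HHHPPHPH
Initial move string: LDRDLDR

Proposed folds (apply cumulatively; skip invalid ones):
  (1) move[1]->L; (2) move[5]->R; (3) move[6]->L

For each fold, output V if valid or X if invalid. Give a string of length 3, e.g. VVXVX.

Initial: LDRDLDR -> [(0, 0), (-1, 0), (-1, -1), (0, -1), (0, -2), (-1, -2), (-1, -3), (0, -3)]
Fold 1: move[1]->L => LLRDLDR INVALID (collision), skipped
Fold 2: move[5]->R => LDRDLRR INVALID (collision), skipped
Fold 3: move[6]->L => LDRDLDL VALID

Answer: XXV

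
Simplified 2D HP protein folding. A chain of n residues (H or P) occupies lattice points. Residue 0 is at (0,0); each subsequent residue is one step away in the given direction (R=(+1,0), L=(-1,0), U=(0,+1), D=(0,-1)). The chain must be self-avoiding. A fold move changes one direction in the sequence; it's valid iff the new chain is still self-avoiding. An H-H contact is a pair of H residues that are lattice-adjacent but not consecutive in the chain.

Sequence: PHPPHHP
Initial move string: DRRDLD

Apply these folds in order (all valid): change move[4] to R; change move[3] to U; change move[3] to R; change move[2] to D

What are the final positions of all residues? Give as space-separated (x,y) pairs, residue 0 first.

Initial moves: DRRDLD
Fold: move[4]->R => DRRDRD (positions: [(0, 0), (0, -1), (1, -1), (2, -1), (2, -2), (3, -2), (3, -3)])
Fold: move[3]->U => DRRURD (positions: [(0, 0), (0, -1), (1, -1), (2, -1), (2, 0), (3, 0), (3, -1)])
Fold: move[3]->R => DRRRRD (positions: [(0, 0), (0, -1), (1, -1), (2, -1), (3, -1), (4, -1), (4, -2)])
Fold: move[2]->D => DRDRRD (positions: [(0, 0), (0, -1), (1, -1), (1, -2), (2, -2), (3, -2), (3, -3)])

Answer: (0,0) (0,-1) (1,-1) (1,-2) (2,-2) (3,-2) (3,-3)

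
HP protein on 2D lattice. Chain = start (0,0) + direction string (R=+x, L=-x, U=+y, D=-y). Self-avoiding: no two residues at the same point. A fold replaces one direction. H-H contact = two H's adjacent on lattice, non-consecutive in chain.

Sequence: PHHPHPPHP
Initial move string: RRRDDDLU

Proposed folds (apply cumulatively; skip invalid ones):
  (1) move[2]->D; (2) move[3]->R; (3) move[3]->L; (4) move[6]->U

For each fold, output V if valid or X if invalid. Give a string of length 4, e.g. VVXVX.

Answer: VVVX

Derivation:
Initial: RRRDDDLU -> [(0, 0), (1, 0), (2, 0), (3, 0), (3, -1), (3, -2), (3, -3), (2, -3), (2, -2)]
Fold 1: move[2]->D => RRDDDDLU VALID
Fold 2: move[3]->R => RRDRDDLU VALID
Fold 3: move[3]->L => RRDLDDLU VALID
Fold 4: move[6]->U => RRDLDDUU INVALID (collision), skipped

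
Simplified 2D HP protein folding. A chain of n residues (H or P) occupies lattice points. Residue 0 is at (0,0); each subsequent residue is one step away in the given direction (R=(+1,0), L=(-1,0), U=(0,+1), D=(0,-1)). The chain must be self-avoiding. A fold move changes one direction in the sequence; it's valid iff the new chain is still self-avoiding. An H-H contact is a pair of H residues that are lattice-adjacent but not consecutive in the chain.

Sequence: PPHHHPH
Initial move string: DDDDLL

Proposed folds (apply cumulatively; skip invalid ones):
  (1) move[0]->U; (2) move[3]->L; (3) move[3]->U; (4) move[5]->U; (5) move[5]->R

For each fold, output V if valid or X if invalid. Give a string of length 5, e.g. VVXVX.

Answer: XVXVX

Derivation:
Initial: DDDDLL -> [(0, 0), (0, -1), (0, -2), (0, -3), (0, -4), (-1, -4), (-2, -4)]
Fold 1: move[0]->U => UDDDLL INVALID (collision), skipped
Fold 2: move[3]->L => DDDLLL VALID
Fold 3: move[3]->U => DDDULL INVALID (collision), skipped
Fold 4: move[5]->U => DDDLLU VALID
Fold 5: move[5]->R => DDDLLR INVALID (collision), skipped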